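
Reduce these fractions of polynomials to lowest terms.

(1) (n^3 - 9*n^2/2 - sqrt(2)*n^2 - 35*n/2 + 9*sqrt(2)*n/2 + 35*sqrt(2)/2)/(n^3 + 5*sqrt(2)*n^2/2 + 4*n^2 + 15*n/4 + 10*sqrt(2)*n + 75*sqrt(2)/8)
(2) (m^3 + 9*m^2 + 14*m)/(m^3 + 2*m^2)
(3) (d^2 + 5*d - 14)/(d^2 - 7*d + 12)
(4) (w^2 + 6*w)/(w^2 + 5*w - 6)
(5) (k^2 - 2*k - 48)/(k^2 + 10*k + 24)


(1) = (16*n^2 + n*(-112 - 16*sqrt(2)) + 112*sqrt(2))/(16*n^2 + n*(24 + 40*sqrt(2)) + 60*sqrt(2))
(2) = (m + 7)/m
(3) = (d^2 + 5*d - 14)/(d^2 - 7*d + 12)
(4) = w/(w - 1)
(5) = (k - 8)/(k + 4)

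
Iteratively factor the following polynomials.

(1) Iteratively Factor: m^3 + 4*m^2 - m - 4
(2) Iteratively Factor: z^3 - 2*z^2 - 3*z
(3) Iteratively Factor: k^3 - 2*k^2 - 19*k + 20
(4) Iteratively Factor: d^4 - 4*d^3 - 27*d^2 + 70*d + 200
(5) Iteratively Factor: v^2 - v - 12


(1) = (m - 1)*(m^2 + 5*m + 4) = (m - 1)*(m + 4)*(m + 1)
(2) = (z - 3)*(z^2 + z) = z*(z - 3)*(z + 1)
(3) = (k - 5)*(k^2 + 3*k - 4) = (k - 5)*(k + 4)*(k - 1)
(4) = (d + 2)*(d^3 - 6*d^2 - 15*d + 100) = (d - 5)*(d + 2)*(d^2 - d - 20) = (d - 5)^2*(d + 2)*(d + 4)
(5) = (v - 4)*(v + 3)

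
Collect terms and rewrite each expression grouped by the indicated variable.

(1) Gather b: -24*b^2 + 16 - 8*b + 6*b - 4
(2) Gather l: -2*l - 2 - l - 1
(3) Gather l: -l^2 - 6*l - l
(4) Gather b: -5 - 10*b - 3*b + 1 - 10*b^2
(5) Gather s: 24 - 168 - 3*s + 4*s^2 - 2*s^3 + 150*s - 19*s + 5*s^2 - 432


(1) = -24*b^2 - 2*b + 12
(2) = -3*l - 3
(3) = -l^2 - 7*l
(4) = -10*b^2 - 13*b - 4
(5) = -2*s^3 + 9*s^2 + 128*s - 576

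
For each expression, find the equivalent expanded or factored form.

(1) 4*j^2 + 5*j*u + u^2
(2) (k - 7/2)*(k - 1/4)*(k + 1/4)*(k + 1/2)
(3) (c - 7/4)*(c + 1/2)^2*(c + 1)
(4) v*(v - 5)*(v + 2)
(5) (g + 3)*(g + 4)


(1) = (j + u)*(4*j + u)
(2) = k^4 - 3*k^3 - 29*k^2/16 + 3*k/16 + 7/64
(3) = c^4 + c^3/4 - 9*c^2/4 - 31*c/16 - 7/16
(4) = v^3 - 3*v^2 - 10*v
(5) = g^2 + 7*g + 12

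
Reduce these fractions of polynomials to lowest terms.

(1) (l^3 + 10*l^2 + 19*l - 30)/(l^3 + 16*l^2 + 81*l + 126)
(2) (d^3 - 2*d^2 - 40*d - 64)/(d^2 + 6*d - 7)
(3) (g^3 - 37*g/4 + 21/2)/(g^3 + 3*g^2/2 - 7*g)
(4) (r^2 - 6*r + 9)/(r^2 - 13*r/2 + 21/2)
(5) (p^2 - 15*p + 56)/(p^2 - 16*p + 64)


(1) = (l^2 + 4*l - 5)/(l^2 + 10*l + 21)
(2) = (d^3 - 2*d^2 - 40*d - 64)/(d^2 + 6*d - 7)
(3) = (2*g - 3)/(2*g)
(4) = (2*r - 6)/(2*r - 7)
(5) = (p - 7)/(p - 8)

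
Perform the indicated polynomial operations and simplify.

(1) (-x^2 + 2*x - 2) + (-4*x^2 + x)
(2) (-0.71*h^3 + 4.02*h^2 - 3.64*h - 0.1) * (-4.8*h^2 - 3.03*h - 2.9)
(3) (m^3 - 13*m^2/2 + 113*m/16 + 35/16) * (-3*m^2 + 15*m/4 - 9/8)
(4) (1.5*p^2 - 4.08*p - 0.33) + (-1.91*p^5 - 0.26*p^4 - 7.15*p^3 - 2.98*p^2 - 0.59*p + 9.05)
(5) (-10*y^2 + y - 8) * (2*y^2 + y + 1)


(1) = -5*x^2 + 3*x - 2
(2) = 3.408*h^5 - 17.1447*h^4 + 7.3504*h^3 - 0.1488*h^2 + 10.859*h + 0.29
(3) = -3*m^5 + 93*m^4/4 - 747*m^3/16 + 1743*m^2/64 + 33*m/128 - 315/128
(4) = -1.91*p^5 - 0.26*p^4 - 7.15*p^3 - 1.48*p^2 - 4.67*p + 8.72
(5) = -20*y^4 - 8*y^3 - 25*y^2 - 7*y - 8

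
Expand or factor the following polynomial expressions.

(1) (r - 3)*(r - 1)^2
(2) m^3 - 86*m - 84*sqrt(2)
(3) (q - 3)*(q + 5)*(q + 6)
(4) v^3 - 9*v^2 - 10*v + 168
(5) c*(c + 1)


(1) = r^3 - 5*r^2 + 7*r - 3
(2) = (m - 7*sqrt(2))*(m + sqrt(2))*(m + 6*sqrt(2))
(3) = q^3 + 8*q^2 - 3*q - 90
(4) = (v - 7)*(v - 6)*(v + 4)
(5) = c^2 + c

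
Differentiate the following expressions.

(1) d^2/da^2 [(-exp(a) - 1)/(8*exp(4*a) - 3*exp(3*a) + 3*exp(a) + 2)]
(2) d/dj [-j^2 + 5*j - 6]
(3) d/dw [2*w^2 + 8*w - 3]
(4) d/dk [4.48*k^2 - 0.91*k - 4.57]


(1) = (((exp(a) + 1)*(128*exp(3*a) - 27*exp(2*a) + 3) + 2*(32*exp(3*a) - 9*exp(2*a) + 3)*exp(a))*(8*exp(4*a) - 3*exp(3*a) + 3*exp(a) + 2) - 2*(exp(a) + 1)*(32*exp(3*a) - 9*exp(2*a) + 3)^2*exp(a) - (8*exp(4*a) - 3*exp(3*a) + 3*exp(a) + 2)^2)*exp(a)/(8*exp(4*a) - 3*exp(3*a) + 3*exp(a) + 2)^3
(2) = 5 - 2*j
(3) = 4*w + 8
(4) = 8.96*k - 0.91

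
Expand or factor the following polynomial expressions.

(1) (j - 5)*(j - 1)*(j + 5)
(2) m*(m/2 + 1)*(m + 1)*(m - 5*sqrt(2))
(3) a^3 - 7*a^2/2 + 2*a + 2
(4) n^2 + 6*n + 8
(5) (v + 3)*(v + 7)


(1) = j^3 - j^2 - 25*j + 25
(2) = m^4/2 - 5*sqrt(2)*m^3/2 + 3*m^3/2 - 15*sqrt(2)*m^2/2 + m^2 - 5*sqrt(2)*m
(3) = (a - 2)^2*(a + 1/2)
(4) = (n + 2)*(n + 4)
(5) = v^2 + 10*v + 21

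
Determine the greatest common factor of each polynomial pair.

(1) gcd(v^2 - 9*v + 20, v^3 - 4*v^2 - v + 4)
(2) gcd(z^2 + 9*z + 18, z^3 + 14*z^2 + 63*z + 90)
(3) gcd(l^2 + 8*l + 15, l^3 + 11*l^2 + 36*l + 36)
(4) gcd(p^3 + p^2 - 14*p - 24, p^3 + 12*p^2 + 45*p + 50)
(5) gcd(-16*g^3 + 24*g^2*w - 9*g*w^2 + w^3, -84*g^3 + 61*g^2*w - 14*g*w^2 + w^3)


(1) = gcd((v - 5)*(v - 4), (v - 4)*(v - 1)*(v + 1)) = v - 4
(2) = z^2 + 9*z + 18
(3) = gcd((l + 3)*(l + 5), (l + 2)*(l + 3)*(l + 6)) = l + 3
(4) = gcd((p - 4)*(p + 2)*(p + 3), (p + 2)*(p + 5)^2) = p + 2
(5) = -4*g + w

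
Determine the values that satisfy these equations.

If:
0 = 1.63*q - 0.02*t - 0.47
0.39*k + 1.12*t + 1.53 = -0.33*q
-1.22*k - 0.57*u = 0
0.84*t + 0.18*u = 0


Then:
k = -1.79
q = 0.28
t = -0.82
u = 3.84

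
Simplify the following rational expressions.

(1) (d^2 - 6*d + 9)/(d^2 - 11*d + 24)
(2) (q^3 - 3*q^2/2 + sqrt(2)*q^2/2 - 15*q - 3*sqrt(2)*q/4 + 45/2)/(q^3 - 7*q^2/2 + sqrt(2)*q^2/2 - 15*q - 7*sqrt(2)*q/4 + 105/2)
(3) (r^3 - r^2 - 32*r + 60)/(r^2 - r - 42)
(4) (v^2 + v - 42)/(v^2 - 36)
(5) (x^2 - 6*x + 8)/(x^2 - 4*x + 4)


(1) = (d - 3)/(d - 8)
(2) = (16*q - 24)/(16*q - 56)
(3) = (r^2 - 7*r + 10)/(r - 7)
(4) = (v + 7)/(v + 6)
(5) = (x - 4)/(x - 2)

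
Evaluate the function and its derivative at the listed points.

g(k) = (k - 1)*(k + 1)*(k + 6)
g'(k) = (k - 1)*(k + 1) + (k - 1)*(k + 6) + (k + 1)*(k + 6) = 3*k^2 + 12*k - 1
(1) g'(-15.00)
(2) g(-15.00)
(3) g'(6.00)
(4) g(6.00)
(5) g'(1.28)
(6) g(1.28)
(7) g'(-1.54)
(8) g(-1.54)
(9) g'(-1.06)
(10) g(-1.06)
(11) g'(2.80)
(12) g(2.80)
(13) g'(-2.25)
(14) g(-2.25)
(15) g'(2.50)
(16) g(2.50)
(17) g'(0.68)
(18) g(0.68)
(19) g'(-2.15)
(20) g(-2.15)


(1) = 494.00
(2) = -2016.00
(3) = 179.00
(4) = 420.00
(5) = 19.28
(6) = 4.65
(7) = -12.37
(8) = 6.12
(9) = -10.35
(10) = 0.61
(11) = 56.12
(12) = 60.19
(13) = -12.81
(14) = 15.23
(15) = 47.75
(16) = 44.62
(17) = 8.55
(18) = -3.59
(19) = -12.93
(20) = 13.95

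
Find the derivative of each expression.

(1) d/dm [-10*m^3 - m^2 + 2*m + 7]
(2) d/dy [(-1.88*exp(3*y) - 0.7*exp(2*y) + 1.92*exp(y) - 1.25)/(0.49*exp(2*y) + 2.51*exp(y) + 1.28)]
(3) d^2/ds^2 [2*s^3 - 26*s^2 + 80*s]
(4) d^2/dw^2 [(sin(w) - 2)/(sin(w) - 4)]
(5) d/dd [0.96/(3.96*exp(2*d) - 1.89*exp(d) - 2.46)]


(1) = -30*m^2 - 2*m + 2
(2) = (-0.9212*exp(4*y) - 9.4376*exp(3*y) - 9.917*exp(2*y) - 0.567*exp(y) + 5.5951)*exp(y)/(0.2401*exp(4*y) + 2.4598*exp(3*y) + 7.5545*exp(2*y) + 6.4256*exp(y) + 1.6384)
(3) = 12*s - 52
(4) = 2*(-4*sin(w) + cos(w)^2 + 1)/(sin(w) - 4)^3
(5) = (1.8144 - 7.6032*exp(d))*exp(d)/(-3.96*exp(2*d) + 1.89*exp(d) + 2.46)^2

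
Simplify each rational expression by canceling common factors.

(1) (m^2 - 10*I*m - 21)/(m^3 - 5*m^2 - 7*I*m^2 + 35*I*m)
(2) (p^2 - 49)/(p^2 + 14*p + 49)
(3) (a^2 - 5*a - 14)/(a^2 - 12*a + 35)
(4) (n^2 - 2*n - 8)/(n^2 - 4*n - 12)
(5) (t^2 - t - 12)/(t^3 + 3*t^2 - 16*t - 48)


(1) = (m - 3*I)/(m^2 - 5*m)
(2) = (p - 7)/(p + 7)
(3) = (a + 2)/(a - 5)
(4) = (n - 4)/(n - 6)
(5) = 1/(t + 4)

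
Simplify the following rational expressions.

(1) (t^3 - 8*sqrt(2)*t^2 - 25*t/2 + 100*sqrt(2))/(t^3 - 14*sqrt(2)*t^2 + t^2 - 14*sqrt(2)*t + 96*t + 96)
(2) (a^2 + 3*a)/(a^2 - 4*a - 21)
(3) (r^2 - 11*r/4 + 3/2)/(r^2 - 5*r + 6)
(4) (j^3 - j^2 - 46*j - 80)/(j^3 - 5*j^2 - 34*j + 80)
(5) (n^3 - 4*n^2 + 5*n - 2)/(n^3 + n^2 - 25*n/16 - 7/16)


(1) = (2*t^2 - 25)/(2*t^2 + t*(2 - 12*sqrt(2)) - 12*sqrt(2))
(2) = a/(a - 7)
(3) = (4*r - 3)/(4*r - 12)
(4) = (j + 2)/(j - 2)
(5) = (16*n^2 - 48*n + 32)/(16*n^2 + 32*n + 7)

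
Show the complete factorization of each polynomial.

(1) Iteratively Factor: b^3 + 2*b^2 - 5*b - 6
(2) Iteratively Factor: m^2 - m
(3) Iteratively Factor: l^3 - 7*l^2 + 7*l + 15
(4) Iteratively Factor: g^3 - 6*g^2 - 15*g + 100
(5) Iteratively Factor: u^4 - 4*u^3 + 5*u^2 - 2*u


(1) = (b + 3)*(b^2 - b - 2) = (b - 2)*(b + 3)*(b + 1)
(2) = (m)*(m - 1)
(3) = (l - 3)*(l^2 - 4*l - 5) = (l - 5)*(l - 3)*(l + 1)
(4) = (g - 5)*(g^2 - g - 20) = (g - 5)^2*(g + 4)
(5) = (u - 1)*(u^3 - 3*u^2 + 2*u) = (u - 2)*(u - 1)*(u^2 - u) = u*(u - 2)*(u - 1)*(u - 1)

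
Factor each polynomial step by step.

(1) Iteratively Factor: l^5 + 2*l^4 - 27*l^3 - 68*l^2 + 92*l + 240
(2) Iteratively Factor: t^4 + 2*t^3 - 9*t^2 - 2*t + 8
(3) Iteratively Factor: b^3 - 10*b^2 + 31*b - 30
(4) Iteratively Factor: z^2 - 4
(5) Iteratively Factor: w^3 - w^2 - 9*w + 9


(1) = (l - 2)*(l^4 + 4*l^3 - 19*l^2 - 106*l - 120) = (l - 2)*(l + 2)*(l^3 + 2*l^2 - 23*l - 60) = (l - 2)*(l + 2)*(l + 3)*(l^2 - l - 20) = (l - 5)*(l - 2)*(l + 2)*(l + 3)*(l + 4)
(2) = (t + 1)*(t^3 + t^2 - 10*t + 8) = (t - 1)*(t + 1)*(t^2 + 2*t - 8) = (t - 2)*(t - 1)*(t + 1)*(t + 4)
(3) = (b - 3)*(b^2 - 7*b + 10) = (b - 3)*(b - 2)*(b - 5)
(4) = (z + 2)*(z - 2)
(5) = (w - 3)*(w^2 + 2*w - 3) = (w - 3)*(w + 3)*(w - 1)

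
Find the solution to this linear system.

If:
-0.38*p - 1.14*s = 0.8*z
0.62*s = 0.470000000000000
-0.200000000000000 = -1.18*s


Then:
No Solution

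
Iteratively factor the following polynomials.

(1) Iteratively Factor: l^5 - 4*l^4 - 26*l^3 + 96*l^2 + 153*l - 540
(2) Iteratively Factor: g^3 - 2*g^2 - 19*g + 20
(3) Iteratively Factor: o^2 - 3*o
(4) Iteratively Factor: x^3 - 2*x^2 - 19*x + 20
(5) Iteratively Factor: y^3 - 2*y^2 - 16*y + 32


(1) = (l + 4)*(l^4 - 8*l^3 + 6*l^2 + 72*l - 135) = (l + 3)*(l + 4)*(l^3 - 11*l^2 + 39*l - 45) = (l - 3)*(l + 3)*(l + 4)*(l^2 - 8*l + 15) = (l - 5)*(l - 3)*(l + 3)*(l + 4)*(l - 3)
(2) = (g - 5)*(g^2 + 3*g - 4) = (g - 5)*(g - 1)*(g + 4)
(3) = (o - 3)*(o)
(4) = (x + 4)*(x^2 - 6*x + 5) = (x - 1)*(x + 4)*(x - 5)
(5) = (y - 2)*(y^2 - 16) = (y - 4)*(y - 2)*(y + 4)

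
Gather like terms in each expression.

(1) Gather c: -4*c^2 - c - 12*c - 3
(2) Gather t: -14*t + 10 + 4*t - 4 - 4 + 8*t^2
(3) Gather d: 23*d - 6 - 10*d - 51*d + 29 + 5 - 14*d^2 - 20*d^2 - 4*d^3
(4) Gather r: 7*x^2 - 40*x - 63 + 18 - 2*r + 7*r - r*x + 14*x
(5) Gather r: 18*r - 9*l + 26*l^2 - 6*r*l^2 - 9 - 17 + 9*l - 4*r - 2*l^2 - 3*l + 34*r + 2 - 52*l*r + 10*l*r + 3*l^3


(1) = -4*c^2 - 13*c - 3
(2) = 8*t^2 - 10*t + 2
(3) = -4*d^3 - 34*d^2 - 38*d + 28
(4) = r*(5 - x) + 7*x^2 - 26*x - 45
(5) = 3*l^3 + 24*l^2 - 3*l + r*(-6*l^2 - 42*l + 48) - 24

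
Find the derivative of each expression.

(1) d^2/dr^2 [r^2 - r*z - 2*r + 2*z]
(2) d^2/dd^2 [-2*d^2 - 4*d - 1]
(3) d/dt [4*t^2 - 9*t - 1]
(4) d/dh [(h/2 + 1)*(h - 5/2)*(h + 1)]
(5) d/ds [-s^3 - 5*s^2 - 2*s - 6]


(1) = 2
(2) = -4
(3) = 8*t - 9
(4) = 3*h^2/2 + h/2 - 11/4
(5) = -3*s^2 - 10*s - 2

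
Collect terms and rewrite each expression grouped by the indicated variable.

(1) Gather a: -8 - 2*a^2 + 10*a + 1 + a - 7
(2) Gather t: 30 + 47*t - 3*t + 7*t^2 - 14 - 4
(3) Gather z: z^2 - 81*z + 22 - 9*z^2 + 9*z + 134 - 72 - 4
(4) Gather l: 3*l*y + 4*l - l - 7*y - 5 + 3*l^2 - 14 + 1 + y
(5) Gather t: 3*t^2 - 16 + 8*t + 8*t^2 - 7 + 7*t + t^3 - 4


(1) = -2*a^2 + 11*a - 14
(2) = 7*t^2 + 44*t + 12
(3) = -8*z^2 - 72*z + 80
(4) = 3*l^2 + l*(3*y + 3) - 6*y - 18
(5) = t^3 + 11*t^2 + 15*t - 27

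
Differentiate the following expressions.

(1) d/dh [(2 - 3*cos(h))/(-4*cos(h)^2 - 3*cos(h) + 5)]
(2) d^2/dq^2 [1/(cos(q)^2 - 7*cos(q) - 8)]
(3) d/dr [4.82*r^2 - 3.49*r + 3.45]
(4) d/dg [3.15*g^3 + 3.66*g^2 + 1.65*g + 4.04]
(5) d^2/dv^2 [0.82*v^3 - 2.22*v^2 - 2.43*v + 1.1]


(1) = (12*cos(h)^2 - 16*cos(h) + 9)*sin(h)/(-4*sin(h)^2 + 3*cos(h) - 1)^2
(2) = (4*sin(q)^4 - 83*sin(q)^2 - 119*cos(q)/4 - 21*cos(3*q)/4 - 35)/(sin(q)^2 + 7*cos(q) + 7)^3
(3) = 9.64*r - 3.49
(4) = 9.45*g^2 + 7.32*g + 1.65
(5) = 4.92*v - 4.44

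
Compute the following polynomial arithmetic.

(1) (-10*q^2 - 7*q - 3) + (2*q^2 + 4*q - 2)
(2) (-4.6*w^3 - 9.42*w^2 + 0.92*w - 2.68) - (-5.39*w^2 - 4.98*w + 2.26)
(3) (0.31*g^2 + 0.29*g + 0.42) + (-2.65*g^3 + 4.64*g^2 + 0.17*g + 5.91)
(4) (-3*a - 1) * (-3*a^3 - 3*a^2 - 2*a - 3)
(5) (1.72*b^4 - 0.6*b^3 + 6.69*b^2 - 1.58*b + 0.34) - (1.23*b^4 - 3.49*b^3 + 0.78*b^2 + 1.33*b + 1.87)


(1) = -8*q^2 - 3*q - 5
(2) = -4.6*w^3 - 4.03*w^2 + 5.9*w - 4.94
(3) = -2.65*g^3 + 4.95*g^2 + 0.46*g + 6.33
(4) = 9*a^4 + 12*a^3 + 9*a^2 + 11*a + 3
(5) = 0.49*b^4 + 2.89*b^3 + 5.91*b^2 - 2.91*b - 1.53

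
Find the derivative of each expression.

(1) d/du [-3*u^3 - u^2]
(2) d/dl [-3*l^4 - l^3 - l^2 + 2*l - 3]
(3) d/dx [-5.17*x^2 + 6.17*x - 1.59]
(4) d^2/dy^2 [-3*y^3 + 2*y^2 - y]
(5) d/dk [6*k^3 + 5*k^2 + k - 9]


(1) = u*(-9*u - 2)
(2) = -12*l^3 - 3*l^2 - 2*l + 2
(3) = 6.17 - 10.34*x
(4) = 4 - 18*y
(5) = 18*k^2 + 10*k + 1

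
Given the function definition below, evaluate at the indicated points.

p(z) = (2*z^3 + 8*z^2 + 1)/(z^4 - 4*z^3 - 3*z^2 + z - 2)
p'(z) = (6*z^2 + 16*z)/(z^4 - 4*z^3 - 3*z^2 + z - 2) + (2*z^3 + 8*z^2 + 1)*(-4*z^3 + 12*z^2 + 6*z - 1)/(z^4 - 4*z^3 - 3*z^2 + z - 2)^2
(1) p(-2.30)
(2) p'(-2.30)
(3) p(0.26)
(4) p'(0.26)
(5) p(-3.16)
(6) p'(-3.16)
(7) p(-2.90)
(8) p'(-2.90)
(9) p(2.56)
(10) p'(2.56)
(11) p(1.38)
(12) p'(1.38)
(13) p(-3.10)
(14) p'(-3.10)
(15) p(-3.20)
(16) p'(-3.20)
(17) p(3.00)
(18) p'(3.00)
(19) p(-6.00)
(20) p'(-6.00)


(1) = 0.34
(2) = 0.49
(3) = -0.78
(4) = -1.76
(5) = 0.09
(6) = 0.16
(7) = 0.14
(8) = 0.21
(9) = -2.01
(10) = -0.65
(11) = -1.63
(12) = -0.12
(13) = 0.10
(14) = 0.17
(15) = 0.09
(16) = 0.15
(17) = -2.40
(18) = -1.16
(19) = -0.07
(20) = 0.02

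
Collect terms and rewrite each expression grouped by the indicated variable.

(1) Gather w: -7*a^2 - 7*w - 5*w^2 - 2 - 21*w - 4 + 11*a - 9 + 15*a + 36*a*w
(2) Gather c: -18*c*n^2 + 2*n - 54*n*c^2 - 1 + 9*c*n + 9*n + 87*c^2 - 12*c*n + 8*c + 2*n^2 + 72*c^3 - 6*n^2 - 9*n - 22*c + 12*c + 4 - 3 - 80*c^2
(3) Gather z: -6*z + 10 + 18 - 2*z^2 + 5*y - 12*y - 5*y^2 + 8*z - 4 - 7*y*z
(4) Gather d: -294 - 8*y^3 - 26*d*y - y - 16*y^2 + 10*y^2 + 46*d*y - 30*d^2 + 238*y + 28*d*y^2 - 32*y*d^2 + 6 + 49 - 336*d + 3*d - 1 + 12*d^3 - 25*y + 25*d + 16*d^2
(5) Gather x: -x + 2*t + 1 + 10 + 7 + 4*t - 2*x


(1) = -7*a^2 + 26*a - 5*w^2 + w*(36*a - 28) - 15
(2) = 72*c^3 + c^2*(7 - 54*n) + c*(-18*n^2 - 3*n - 2) - 4*n^2 + 2*n
(3) = -5*y^2 - 7*y - 2*z^2 + z*(2 - 7*y) + 24
(4) = 12*d^3 + d^2*(-32*y - 14) + d*(28*y^2 + 20*y - 308) - 8*y^3 - 6*y^2 + 212*y - 240
(5) = 6*t - 3*x + 18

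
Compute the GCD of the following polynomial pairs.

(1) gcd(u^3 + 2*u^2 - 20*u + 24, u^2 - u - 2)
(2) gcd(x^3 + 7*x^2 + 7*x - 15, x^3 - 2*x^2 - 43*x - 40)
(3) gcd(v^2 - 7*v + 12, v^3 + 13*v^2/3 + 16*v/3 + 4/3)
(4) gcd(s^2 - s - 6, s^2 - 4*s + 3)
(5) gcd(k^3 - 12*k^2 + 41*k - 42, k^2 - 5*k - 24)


(1) = gcd((u - 2)^2*(u + 6), (u - 2)*(u + 1)) = u - 2
(2) = gcd((x - 1)*(x + 3)*(x + 5), (x - 8)*(x + 1)*(x + 5)) = x + 5
(3) = gcd((v - 4)*(v - 3), (v + 1/3)*(v + 2)^2) = 1
(4) = gcd((s - 3)*(s + 2), (s - 3)*(s - 1)) = s - 3
(5) = 1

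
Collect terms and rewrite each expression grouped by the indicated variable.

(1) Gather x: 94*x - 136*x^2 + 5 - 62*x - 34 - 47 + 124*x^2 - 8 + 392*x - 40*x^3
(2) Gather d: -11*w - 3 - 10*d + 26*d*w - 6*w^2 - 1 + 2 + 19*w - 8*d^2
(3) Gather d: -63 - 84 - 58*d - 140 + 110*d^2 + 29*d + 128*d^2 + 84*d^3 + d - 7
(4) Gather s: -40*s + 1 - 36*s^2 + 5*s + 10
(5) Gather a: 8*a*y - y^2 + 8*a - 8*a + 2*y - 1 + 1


(1) = -40*x^3 - 12*x^2 + 424*x - 84
(2) = -8*d^2 + d*(26*w - 10) - 6*w^2 + 8*w - 2
(3) = 84*d^3 + 238*d^2 - 28*d - 294
(4) = -36*s^2 - 35*s + 11
(5) = 8*a*y - y^2 + 2*y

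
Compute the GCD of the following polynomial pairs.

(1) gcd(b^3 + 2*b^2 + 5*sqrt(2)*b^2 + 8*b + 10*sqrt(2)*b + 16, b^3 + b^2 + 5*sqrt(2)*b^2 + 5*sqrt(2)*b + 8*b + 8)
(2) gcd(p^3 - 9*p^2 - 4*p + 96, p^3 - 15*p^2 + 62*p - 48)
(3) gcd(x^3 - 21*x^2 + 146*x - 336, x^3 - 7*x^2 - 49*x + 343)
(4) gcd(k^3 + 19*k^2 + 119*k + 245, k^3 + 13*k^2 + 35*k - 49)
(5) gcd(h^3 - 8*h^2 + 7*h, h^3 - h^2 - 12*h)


(1) = gcd((b + 2)*(b + sqrt(2))*(b + 4*sqrt(2)), (b + 1)*(b + sqrt(2))*(b + 4*sqrt(2))) = b^2 + 5*sqrt(2)*b + 8
(2) = p - 8
(3) = x - 7
(4) = k^2 + 14*k + 49
(5) = h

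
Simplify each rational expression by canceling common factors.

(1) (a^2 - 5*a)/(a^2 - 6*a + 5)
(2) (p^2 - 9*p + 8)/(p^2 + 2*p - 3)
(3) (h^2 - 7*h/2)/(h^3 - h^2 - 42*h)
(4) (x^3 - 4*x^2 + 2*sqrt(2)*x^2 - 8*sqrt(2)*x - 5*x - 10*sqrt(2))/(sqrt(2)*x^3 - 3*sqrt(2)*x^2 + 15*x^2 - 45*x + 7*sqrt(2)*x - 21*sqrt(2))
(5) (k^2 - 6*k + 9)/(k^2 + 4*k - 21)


(1) = a/(a - 1)
(2) = (p - 8)/(p + 3)
(3) = (2*h - 7)/(2*h^2 - 2*h - 84)
(4) = (x^3 + x^2*(-4 + 2*sqrt(2)) + x*(-8*sqrt(2) - 5) - 10*sqrt(2))/(sqrt(2)*x^3 + x^2*(15 - 3*sqrt(2)) + x*(-45 + 7*sqrt(2)) - 21*sqrt(2))
(5) = (k - 3)/(k + 7)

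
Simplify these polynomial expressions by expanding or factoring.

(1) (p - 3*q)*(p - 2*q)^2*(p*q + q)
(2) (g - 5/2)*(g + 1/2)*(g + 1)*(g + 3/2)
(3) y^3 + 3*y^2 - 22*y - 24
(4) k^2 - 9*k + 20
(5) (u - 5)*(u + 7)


(1) = p^4*q - 7*p^3*q^2 + p^3*q + 16*p^2*q^3 - 7*p^2*q^2 - 12*p*q^4 + 16*p*q^3 - 12*q^4
(2) = g^4 + g^3/2 - 19*g^2/4 - 49*g/8 - 15/8
(3) = (y - 4)*(y + 1)*(y + 6)
(4) = (k - 5)*(k - 4)
(5) = u^2 + 2*u - 35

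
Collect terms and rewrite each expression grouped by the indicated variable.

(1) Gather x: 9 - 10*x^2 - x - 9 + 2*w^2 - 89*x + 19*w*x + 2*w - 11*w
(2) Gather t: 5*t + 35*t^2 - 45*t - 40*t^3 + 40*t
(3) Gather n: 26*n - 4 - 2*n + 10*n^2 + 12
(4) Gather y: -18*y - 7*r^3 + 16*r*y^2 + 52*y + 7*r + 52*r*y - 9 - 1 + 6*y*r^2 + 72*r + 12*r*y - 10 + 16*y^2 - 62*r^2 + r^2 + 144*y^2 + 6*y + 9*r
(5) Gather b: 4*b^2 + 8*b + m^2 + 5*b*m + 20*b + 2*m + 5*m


(1) = 2*w^2 - 9*w - 10*x^2 + x*(19*w - 90)
(2) = -40*t^3 + 35*t^2
(3) = 10*n^2 + 24*n + 8
(4) = -7*r^3 - 61*r^2 + 88*r + y^2*(16*r + 160) + y*(6*r^2 + 64*r + 40) - 20
(5) = 4*b^2 + b*(5*m + 28) + m^2 + 7*m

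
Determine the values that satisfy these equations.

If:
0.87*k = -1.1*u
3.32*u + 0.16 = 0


Then:
k = 0.06
u = -0.05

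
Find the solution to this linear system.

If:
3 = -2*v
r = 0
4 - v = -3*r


Then:
No Solution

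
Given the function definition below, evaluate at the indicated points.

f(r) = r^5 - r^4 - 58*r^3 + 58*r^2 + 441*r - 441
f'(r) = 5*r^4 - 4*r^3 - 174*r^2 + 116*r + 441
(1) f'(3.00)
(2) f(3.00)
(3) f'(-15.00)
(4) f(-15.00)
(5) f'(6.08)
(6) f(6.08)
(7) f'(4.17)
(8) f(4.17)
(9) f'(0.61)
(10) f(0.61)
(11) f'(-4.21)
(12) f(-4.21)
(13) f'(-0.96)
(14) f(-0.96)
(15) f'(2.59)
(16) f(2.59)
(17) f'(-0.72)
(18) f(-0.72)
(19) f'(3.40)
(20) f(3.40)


(1) = -480.00
(2) = 0.00
(3) = 226176.00
(4) = -608256.00
(5) = 647.68
(6) = -1709.61
(7) = -879.13
(8) = -840.63
(9) = 446.80
(10) = -163.63
(11) = -1262.16
(12) = 1421.57
(13) = 177.07
(14) = -761.26
(15) = -270.27
(16) = 154.12
(17) = 270.12
(18) = -707.27
(19) = -665.09
(20) = -230.03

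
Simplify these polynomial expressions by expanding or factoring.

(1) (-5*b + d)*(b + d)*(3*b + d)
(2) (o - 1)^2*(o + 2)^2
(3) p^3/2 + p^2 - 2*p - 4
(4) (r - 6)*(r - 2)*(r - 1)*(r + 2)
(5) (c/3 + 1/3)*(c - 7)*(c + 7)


(1) = -15*b^3 - 17*b^2*d - b*d^2 + d^3
(2) = o^4 + 2*o^3 - 3*o^2 - 4*o + 4
(3) = (p/2 + 1)*(p - 2)*(p + 2)
(4) = r^4 - 7*r^3 + 2*r^2 + 28*r - 24
(5) = c^3/3 + c^2/3 - 49*c/3 - 49/3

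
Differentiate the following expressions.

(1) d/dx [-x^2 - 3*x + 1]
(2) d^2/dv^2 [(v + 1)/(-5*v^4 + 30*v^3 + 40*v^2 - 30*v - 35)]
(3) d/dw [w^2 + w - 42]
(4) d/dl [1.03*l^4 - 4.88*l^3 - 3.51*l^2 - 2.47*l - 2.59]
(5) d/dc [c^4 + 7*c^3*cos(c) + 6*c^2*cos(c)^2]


(1) = -2*x - 3
(2) = 4*(-3*v^4 + 28*v^3 - 72*v^2 - 25)/(5*(v^9 - 21*v^8 + 144*v^7 - 280*v^6 - 438*v^5 + 966*v^4 + 440*v^3 - 1008*v^2 - 147*v + 343))
(3) = 2*w + 1
(4) = 4.12*l^3 - 14.64*l^2 - 7.02*l - 2.47
(5) = c*(-7*c^2*sin(c) + 4*c^2 - 6*c*sin(2*c) + 21*c*cos(c) + 12*cos(c)^2)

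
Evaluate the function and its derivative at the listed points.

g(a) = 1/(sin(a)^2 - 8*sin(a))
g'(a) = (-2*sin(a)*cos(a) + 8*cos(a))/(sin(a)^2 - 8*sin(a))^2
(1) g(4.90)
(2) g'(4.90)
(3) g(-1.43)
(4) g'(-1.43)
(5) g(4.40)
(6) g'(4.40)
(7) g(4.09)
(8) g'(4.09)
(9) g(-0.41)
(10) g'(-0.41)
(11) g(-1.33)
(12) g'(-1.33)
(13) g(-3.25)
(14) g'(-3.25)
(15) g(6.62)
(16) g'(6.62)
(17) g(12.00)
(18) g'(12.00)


(1) = 0.11
(2) = 0.02
(3) = 0.11
(4) = 0.02
(5) = 0.12
(6) = -0.04
(7) = 0.14
(8) = -0.11
(9) = 0.30
(10) = 0.72
(11) = 0.11
(12) = 0.03
(13) = -1.17
(14) = -10.61
(15) = -0.39
(16) = 1.08
(17) = 0.22
(18) = 0.36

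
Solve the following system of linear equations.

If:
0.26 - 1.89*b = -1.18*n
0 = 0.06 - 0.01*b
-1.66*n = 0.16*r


Then:
b = 6.00
n = 9.39
r = -97.42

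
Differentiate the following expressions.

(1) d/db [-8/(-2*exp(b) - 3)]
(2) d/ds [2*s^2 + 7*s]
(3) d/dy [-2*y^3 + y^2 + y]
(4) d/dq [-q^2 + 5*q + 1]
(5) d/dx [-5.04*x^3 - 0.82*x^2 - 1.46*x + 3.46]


(1) = -16*exp(b)/(2*exp(b) + 3)^2
(2) = 4*s + 7
(3) = -6*y^2 + 2*y + 1
(4) = 5 - 2*q
(5) = -15.12*x^2 - 1.64*x - 1.46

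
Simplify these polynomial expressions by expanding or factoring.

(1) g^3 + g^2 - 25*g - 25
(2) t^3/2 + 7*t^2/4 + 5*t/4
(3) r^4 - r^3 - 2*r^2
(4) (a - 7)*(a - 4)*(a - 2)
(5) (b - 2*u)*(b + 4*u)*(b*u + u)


(1) = (g - 5)*(g + 1)*(g + 5)
(2) = t*(t/2 + 1/2)*(t + 5/2)
(3) = r^2*(r - 2)*(r + 1)
(4) = a^3 - 13*a^2 + 50*a - 56
(5) = b^3*u + 2*b^2*u^2 + b^2*u - 8*b*u^3 + 2*b*u^2 - 8*u^3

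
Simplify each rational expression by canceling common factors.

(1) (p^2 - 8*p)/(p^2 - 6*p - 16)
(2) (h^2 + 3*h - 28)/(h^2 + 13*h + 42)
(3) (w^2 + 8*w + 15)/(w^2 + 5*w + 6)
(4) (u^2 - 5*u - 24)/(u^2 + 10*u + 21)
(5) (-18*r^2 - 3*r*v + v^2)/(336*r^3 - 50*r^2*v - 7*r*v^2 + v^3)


(1) = p/(p + 2)
(2) = (h - 4)/(h + 6)
(3) = (w + 5)/(w + 2)
(4) = (u - 8)/(u + 7)
(5) = (-3*r - v)/(56*r^2 + r*v - v^2)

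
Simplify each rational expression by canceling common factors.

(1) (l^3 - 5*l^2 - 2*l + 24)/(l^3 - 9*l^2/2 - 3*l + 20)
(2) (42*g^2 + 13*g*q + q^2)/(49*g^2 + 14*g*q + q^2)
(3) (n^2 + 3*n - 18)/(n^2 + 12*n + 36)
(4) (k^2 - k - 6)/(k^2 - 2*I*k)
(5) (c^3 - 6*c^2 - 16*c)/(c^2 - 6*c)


(1) = (2*l - 6)/(2*l - 5)
(2) = (6*g + q)/(7*g + q)
(3) = (n - 3)/(n + 6)
(4) = (k^2 - k - 6)/(k^2 - 2*I*k)
(5) = (c^2 - 6*c - 16)/(c - 6)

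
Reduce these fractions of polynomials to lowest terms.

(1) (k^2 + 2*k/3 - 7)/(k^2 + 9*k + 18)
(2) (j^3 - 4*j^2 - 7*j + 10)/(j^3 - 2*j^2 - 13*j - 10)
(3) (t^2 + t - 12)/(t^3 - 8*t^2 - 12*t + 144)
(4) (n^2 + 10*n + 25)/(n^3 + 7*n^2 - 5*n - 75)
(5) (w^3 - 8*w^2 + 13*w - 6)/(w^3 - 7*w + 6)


(1) = (3*k - 7)/(3*k + 18)
(2) = (j - 1)/(j + 1)
(3) = (t - 3)/(t^2 - 12*t + 36)
(4) = 1/(n - 3)
(5) = (w^2 - 7*w + 6)/(w^2 + w - 6)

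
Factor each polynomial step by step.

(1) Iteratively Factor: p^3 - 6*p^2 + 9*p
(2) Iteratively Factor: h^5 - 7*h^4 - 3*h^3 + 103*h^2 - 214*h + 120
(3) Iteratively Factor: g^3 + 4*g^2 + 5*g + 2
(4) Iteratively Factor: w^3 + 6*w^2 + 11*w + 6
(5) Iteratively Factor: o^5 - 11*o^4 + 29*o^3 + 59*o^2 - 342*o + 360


(1) = (p)*(p^2 - 6*p + 9) = p*(p - 3)*(p - 3)
(2) = (h + 4)*(h^4 - 11*h^3 + 41*h^2 - 61*h + 30) = (h - 1)*(h + 4)*(h^3 - 10*h^2 + 31*h - 30) = (h - 3)*(h - 1)*(h + 4)*(h^2 - 7*h + 10) = (h - 3)*(h - 2)*(h - 1)*(h + 4)*(h - 5)
(3) = (g + 1)*(g^2 + 3*g + 2) = (g + 1)^2*(g + 2)
(4) = (w + 3)*(w^2 + 3*w + 2) = (w + 1)*(w + 3)*(w + 2)
(5) = (o - 4)*(o^4 - 7*o^3 + o^2 + 63*o - 90) = (o - 4)*(o - 3)*(o^3 - 4*o^2 - 11*o + 30) = (o - 4)*(o - 3)*(o + 3)*(o^2 - 7*o + 10) = (o - 4)*(o - 3)*(o - 2)*(o + 3)*(o - 5)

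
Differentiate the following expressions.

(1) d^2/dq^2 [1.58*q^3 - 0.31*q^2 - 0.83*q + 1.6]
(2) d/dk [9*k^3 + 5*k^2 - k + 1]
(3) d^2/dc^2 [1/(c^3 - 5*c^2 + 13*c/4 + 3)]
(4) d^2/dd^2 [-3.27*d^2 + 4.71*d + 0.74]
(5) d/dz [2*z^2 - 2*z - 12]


(1) = 9.48*q - 0.62
(2) = 27*k^2 + 10*k - 1
(3) = 8*(4*(5 - 3*c)*(4*c^3 - 20*c^2 + 13*c + 12) + (12*c^2 - 40*c + 13)^2)/(4*c^3 - 20*c^2 + 13*c + 12)^3
(4) = -6.54000000000000
(5) = 4*z - 2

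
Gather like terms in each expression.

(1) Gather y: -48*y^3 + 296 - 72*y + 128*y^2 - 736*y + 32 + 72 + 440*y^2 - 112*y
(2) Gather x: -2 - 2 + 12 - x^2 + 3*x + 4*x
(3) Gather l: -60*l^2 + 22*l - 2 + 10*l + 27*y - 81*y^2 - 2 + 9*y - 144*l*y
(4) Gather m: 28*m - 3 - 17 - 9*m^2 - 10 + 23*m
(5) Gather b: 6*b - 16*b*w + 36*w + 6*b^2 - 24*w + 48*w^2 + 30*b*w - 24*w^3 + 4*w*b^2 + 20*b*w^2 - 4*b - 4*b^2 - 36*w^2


(1) = -48*y^3 + 568*y^2 - 920*y + 400
(2) = -x^2 + 7*x + 8
(3) = -60*l^2 + l*(32 - 144*y) - 81*y^2 + 36*y - 4
(4) = -9*m^2 + 51*m - 30
(5) = b^2*(4*w + 2) + b*(20*w^2 + 14*w + 2) - 24*w^3 + 12*w^2 + 12*w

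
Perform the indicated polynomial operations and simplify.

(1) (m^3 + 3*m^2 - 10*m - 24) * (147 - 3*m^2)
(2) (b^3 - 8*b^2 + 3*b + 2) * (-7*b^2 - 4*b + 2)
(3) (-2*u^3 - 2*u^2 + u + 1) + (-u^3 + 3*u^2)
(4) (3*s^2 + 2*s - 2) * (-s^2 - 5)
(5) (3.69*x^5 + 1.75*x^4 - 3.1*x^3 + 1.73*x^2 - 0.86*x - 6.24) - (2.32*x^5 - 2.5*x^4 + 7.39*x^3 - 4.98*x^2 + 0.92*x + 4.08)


(1) = -3*m^5 - 9*m^4 + 177*m^3 + 513*m^2 - 1470*m - 3528
(2) = -7*b^5 + 52*b^4 + 13*b^3 - 42*b^2 - 2*b + 4
(3) = -3*u^3 + u^2 + u + 1
(4) = -3*s^4 - 2*s^3 - 13*s^2 - 10*s + 10
(5) = 1.37*x^5 + 4.25*x^4 - 10.49*x^3 + 6.71*x^2 - 1.78*x - 10.32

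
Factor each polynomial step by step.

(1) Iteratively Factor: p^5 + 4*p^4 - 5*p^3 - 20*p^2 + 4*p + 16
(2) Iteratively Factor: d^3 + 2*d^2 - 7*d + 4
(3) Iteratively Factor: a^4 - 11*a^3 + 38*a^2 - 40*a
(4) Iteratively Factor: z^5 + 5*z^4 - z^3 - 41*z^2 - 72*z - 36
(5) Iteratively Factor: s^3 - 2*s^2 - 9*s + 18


(1) = (p - 1)*(p^4 + 5*p^3 - 20*p - 16) = (p - 2)*(p - 1)*(p^3 + 7*p^2 + 14*p + 8) = (p - 2)*(p - 1)*(p + 2)*(p^2 + 5*p + 4) = (p - 2)*(p - 1)*(p + 1)*(p + 2)*(p + 4)
(2) = (d - 1)*(d^2 + 3*d - 4) = (d - 1)^2*(d + 4)
(3) = (a - 5)*(a^3 - 6*a^2 + 8*a) = a*(a - 5)*(a^2 - 6*a + 8) = a*(a - 5)*(a - 4)*(a - 2)
(4) = (z + 3)*(z^4 + 2*z^3 - 7*z^2 - 20*z - 12) = (z + 1)*(z + 3)*(z^3 + z^2 - 8*z - 12) = (z + 1)*(z + 2)*(z + 3)*(z^2 - z - 6) = (z + 1)*(z + 2)^2*(z + 3)*(z - 3)
(5) = (s - 2)*(s^2 - 9) = (s - 2)*(s + 3)*(s - 3)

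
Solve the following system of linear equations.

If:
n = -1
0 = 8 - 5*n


Then:
No Solution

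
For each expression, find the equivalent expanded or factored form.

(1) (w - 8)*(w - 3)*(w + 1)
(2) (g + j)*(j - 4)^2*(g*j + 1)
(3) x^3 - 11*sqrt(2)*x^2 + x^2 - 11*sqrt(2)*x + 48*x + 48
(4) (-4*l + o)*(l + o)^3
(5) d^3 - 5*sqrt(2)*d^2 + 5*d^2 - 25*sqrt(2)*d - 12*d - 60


(1) = w^3 - 10*w^2 + 13*w + 24
(2) = g^2*j^3 - 8*g^2*j^2 + 16*g^2*j + g*j^4 - 8*g*j^3 + 17*g*j^2 - 8*g*j + 16*g + j^3 - 8*j^2 + 16*j
(3) = (x + 1)*(x - 8*sqrt(2))*(x - 3*sqrt(2))
(4) = -4*l^4 - 11*l^3*o - 9*l^2*o^2 - l*o^3 + o^4
(5) = (d + 5)*(d - 6*sqrt(2))*(d + sqrt(2))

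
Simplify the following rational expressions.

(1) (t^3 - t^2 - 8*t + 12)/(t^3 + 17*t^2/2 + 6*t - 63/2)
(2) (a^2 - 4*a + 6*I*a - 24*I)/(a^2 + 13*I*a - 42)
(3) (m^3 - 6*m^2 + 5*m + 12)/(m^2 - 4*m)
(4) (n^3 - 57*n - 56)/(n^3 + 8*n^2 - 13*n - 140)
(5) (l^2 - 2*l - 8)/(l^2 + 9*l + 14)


(1) = (2*t^2 - 8*t + 8)/(2*t^2 + 11*t - 21)
(2) = (a - 4)/(a + 7*I)
(3) = (m^2 - 2*m - 3)/m
(4) = (n^2 - 7*n - 8)/(n^2 + n - 20)
(5) = (l - 4)/(l + 7)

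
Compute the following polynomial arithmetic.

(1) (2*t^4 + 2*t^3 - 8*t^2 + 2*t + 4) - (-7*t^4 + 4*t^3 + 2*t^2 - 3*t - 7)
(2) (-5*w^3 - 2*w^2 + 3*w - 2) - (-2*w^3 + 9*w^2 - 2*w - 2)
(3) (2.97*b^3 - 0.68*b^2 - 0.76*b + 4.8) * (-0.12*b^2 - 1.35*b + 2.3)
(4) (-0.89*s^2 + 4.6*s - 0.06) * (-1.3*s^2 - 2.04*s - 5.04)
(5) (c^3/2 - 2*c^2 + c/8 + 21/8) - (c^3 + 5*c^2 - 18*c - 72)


(1) = 9*t^4 - 2*t^3 - 10*t^2 + 5*t + 11
(2) = -3*w^3 - 11*w^2 + 5*w
(3) = -0.3564*b^5 - 3.9279*b^4 + 7.8402*b^3 - 1.114*b^2 - 8.228*b + 11.04
(4) = 1.157*s^4 - 4.1644*s^3 - 4.8204*s^2 - 23.0616*s + 0.3024
(5) = -c^3/2 - 7*c^2 + 145*c/8 + 597/8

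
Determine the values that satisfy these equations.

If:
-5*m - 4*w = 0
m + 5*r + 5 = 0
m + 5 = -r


Then:
m = -5
r = 0
w = 25/4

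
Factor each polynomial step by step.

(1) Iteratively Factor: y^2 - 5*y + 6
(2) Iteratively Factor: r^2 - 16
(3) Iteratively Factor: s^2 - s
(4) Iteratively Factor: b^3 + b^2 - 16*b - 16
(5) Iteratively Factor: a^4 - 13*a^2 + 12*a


(1) = (y - 2)*(y - 3)
(2) = (r + 4)*(r - 4)
(3) = (s)*(s - 1)
(4) = (b + 4)*(b^2 - 3*b - 4) = (b + 1)*(b + 4)*(b - 4)
(5) = (a - 3)*(a^3 + 3*a^2 - 4*a) = (a - 3)*(a - 1)*(a^2 + 4*a) = (a - 3)*(a - 1)*(a + 4)*(a)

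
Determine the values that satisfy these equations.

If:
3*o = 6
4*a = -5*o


Then:
a = -5/2
o = 2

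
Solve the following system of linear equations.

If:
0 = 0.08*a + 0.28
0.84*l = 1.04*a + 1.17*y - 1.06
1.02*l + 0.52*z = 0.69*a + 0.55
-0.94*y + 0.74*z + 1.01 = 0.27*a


Then:
a = -3.50
l = -2.10
y = 2.51
z = 0.54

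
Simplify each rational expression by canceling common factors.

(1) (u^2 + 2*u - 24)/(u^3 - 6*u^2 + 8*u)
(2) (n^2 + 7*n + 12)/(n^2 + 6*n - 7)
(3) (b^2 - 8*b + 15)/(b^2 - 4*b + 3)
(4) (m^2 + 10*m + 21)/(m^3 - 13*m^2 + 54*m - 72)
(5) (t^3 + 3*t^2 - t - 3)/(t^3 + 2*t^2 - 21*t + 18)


(1) = (u + 6)/(u^2 - 2*u)
(2) = (n^2 + 7*n + 12)/(n^2 + 6*n - 7)
(3) = (b - 5)/(b - 1)
(4) = (m^2 + 10*m + 21)/(m^3 - 13*m^2 + 54*m - 72)
(5) = (t^2 + 4*t + 3)/(t^2 + 3*t - 18)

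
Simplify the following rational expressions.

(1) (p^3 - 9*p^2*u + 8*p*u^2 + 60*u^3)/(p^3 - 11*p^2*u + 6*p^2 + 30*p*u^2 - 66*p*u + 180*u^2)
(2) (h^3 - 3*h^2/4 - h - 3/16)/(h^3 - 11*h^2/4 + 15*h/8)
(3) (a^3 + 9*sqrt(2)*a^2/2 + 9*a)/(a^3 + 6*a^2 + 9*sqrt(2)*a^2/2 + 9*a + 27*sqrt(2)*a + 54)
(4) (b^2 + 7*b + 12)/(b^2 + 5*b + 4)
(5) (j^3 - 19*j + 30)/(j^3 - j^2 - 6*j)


(1) = (p + 2*u)/(p + 6)
(2) = (8*h^2 + 6*h + 1)/(8*h^2 - 10*h)
(3) = 4*a/(4*a + 24)
(4) = (b + 3)/(b + 1)
(5) = (j^2 + 3*j - 10)/(j^2 + 2*j)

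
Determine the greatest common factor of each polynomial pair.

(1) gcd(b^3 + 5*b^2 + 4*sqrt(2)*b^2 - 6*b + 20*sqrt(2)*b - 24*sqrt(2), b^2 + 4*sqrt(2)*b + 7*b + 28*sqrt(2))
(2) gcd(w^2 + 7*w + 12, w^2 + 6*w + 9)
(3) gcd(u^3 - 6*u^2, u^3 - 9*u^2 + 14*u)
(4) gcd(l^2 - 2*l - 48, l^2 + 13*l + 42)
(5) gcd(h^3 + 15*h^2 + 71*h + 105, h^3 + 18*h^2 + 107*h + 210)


(1) = gcd((b - 1)*(b + 6)*(b + 4*sqrt(2)), (b + 7)*(b + 4*sqrt(2))) = b + 4*sqrt(2)
(2) = w + 3
(3) = gcd(u^2*(u - 6), u*(u - 7)*(u - 2)) = u
(4) = gcd((l - 8)*(l + 6), (l + 6)*(l + 7)) = l + 6
(5) = gcd((h + 3)*(h + 5)*(h + 7), (h + 5)*(h + 6)*(h + 7)) = h^2 + 12*h + 35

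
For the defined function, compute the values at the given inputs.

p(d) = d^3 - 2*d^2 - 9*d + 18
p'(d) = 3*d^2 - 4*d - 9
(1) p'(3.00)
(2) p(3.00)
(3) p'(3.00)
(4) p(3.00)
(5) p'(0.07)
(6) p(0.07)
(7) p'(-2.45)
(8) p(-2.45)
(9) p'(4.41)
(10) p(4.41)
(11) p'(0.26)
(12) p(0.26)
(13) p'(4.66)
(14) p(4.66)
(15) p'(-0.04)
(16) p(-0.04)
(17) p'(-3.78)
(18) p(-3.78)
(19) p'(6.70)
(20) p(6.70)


(1) = 6.00
(2) = 0.00
(3) = 6.00
(4) = 0.00
(5) = -9.27
(6) = 17.36
(7) = 18.81
(8) = 13.34
(9) = 31.70
(10) = 25.18
(11) = -9.84
(12) = 15.54
(13) = 37.51
(14) = 33.82
(15) = -8.84
(16) = 18.36
(17) = 48.99
(18) = -30.57
(19) = 98.87
(20) = 168.68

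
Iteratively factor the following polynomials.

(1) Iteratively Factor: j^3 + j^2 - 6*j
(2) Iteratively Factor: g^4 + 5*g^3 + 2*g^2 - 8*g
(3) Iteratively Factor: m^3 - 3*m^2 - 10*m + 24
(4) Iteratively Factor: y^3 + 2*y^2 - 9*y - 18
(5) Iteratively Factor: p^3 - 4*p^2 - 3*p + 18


(1) = (j)*(j^2 + j - 6) = j*(j - 2)*(j + 3)
(2) = (g - 1)*(g^3 + 6*g^2 + 8*g) = g*(g - 1)*(g^2 + 6*g + 8) = g*(g - 1)*(g + 4)*(g + 2)
(3) = (m + 3)*(m^2 - 6*m + 8) = (m - 2)*(m + 3)*(m - 4)
(4) = (y + 2)*(y^2 - 9) = (y + 2)*(y + 3)*(y - 3)
(5) = (p + 2)*(p^2 - 6*p + 9) = (p - 3)*(p + 2)*(p - 3)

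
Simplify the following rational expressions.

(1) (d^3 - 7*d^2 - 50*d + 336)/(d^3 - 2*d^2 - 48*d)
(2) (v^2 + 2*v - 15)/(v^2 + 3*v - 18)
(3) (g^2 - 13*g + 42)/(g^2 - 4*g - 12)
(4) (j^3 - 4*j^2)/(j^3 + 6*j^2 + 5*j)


(1) = (d^2 + d - 42)/(d^2 + 6*d)
(2) = (v + 5)/(v + 6)
(3) = (g - 7)/(g + 2)
(4) = (j^2 - 4*j)/(j^2 + 6*j + 5)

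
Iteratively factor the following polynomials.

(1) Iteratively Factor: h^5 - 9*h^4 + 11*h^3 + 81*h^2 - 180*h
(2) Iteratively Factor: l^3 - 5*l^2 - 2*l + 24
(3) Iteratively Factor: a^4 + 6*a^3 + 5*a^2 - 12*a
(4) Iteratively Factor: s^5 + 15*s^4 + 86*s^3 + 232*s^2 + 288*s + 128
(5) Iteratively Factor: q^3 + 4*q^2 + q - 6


(1) = (h + 3)*(h^4 - 12*h^3 + 47*h^2 - 60*h) = (h - 5)*(h + 3)*(h^3 - 7*h^2 + 12*h) = h*(h - 5)*(h + 3)*(h^2 - 7*h + 12) = h*(h - 5)*(h - 3)*(h + 3)*(h - 4)
(2) = (l + 2)*(l^2 - 7*l + 12) = (l - 4)*(l + 2)*(l - 3)
(3) = (a + 4)*(a^3 + 2*a^2 - 3*a) = (a - 1)*(a + 4)*(a^2 + 3*a) = (a - 1)*(a + 3)*(a + 4)*(a)
(4) = (s + 4)*(s^4 + 11*s^3 + 42*s^2 + 64*s + 32) = (s + 1)*(s + 4)*(s^3 + 10*s^2 + 32*s + 32) = (s + 1)*(s + 4)^2*(s^2 + 6*s + 8) = (s + 1)*(s + 4)^3*(s + 2)
(5) = (q + 2)*(q^2 + 2*q - 3) = (q - 1)*(q + 2)*(q + 3)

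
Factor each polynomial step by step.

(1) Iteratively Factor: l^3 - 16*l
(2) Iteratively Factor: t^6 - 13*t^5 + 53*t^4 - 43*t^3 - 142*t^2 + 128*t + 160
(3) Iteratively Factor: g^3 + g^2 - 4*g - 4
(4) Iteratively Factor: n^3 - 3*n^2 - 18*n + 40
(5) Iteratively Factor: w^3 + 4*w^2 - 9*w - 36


(1) = (l + 4)*(l^2 - 4*l) = l*(l + 4)*(l - 4)
(2) = (t + 1)*(t^5 - 14*t^4 + 67*t^3 - 110*t^2 - 32*t + 160) = (t + 1)^2*(t^4 - 15*t^3 + 82*t^2 - 192*t + 160) = (t - 4)*(t + 1)^2*(t^3 - 11*t^2 + 38*t - 40) = (t - 4)^2*(t + 1)^2*(t^2 - 7*t + 10) = (t - 4)^2*(t - 2)*(t + 1)^2*(t - 5)
(3) = (g + 1)*(g^2 - 4) = (g + 1)*(g + 2)*(g - 2)
(4) = (n - 2)*(n^2 - n - 20) = (n - 5)*(n - 2)*(n + 4)
(5) = (w + 4)*(w^2 - 9) = (w - 3)*(w + 4)*(w + 3)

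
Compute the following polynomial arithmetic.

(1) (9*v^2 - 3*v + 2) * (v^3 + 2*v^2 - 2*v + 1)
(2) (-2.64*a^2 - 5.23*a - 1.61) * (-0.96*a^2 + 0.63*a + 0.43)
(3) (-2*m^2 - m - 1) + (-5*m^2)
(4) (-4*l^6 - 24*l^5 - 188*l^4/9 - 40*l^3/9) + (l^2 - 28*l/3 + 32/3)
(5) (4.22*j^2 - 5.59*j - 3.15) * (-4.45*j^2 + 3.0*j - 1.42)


(1) = 9*v^5 + 15*v^4 - 22*v^3 + 19*v^2 - 7*v + 2
(2) = 2.5344*a^4 + 3.3576*a^3 - 2.8845*a^2 - 3.2632*a - 0.6923
(3) = -7*m^2 - m - 1
(4) = -4*l^6 - 24*l^5 - 188*l^4/9 - 40*l^3/9 + l^2 - 28*l/3 + 32/3
(5) = -18.779*j^4 + 37.5355*j^3 - 8.7449*j^2 - 1.5122*j + 4.473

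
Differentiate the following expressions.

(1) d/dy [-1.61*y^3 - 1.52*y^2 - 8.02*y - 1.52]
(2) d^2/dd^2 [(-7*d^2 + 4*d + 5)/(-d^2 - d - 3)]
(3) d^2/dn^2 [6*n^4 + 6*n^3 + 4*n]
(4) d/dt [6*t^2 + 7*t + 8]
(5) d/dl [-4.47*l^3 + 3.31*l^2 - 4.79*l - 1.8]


(1) = -4.83*y^2 - 3.04*y - 8.02
(2) = 2*(-11*d^3 - 78*d^2 + 21*d + 85)/(d^6 + 3*d^5 + 12*d^4 + 19*d^3 + 36*d^2 + 27*d + 27)
(3) = 36*n*(2*n + 1)
(4) = 12*t + 7
(5) = -13.41*l^2 + 6.62*l - 4.79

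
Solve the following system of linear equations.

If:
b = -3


Then:
b = -3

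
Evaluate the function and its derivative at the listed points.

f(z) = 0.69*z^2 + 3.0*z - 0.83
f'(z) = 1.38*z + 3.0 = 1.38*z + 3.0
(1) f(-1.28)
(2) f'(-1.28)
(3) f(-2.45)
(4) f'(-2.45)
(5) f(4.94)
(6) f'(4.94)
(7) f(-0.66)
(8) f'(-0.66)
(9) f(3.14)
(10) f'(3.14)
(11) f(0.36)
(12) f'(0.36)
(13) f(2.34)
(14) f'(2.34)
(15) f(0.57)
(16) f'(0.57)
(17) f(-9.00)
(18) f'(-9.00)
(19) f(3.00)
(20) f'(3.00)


(1) = -3.54
(2) = 1.23
(3) = -4.04
(4) = -0.38
(5) = 30.83
(6) = 9.82
(7) = -2.51
(8) = 2.09
(9) = 15.39
(10) = 7.33
(11) = 0.34
(12) = 3.50
(13) = 9.97
(14) = 6.23
(15) = 1.10
(16) = 3.79
(17) = 28.06
(18) = -9.42
(19) = 14.38
(20) = 7.14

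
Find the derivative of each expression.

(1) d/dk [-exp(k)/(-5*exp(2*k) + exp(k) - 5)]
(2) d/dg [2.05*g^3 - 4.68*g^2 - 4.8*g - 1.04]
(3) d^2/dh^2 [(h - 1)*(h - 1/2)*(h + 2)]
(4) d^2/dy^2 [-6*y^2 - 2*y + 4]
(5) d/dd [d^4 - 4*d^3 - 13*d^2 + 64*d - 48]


(1) = (-(10*exp(k) - 1)*exp(k) + 5*exp(2*k) - exp(k) + 5)*exp(k)/(5*exp(2*k) - exp(k) + 5)^2
(2) = 6.15*g^2 - 9.36*g - 4.8
(3) = 6*h + 1
(4) = -12
(5) = 4*d^3 - 12*d^2 - 26*d + 64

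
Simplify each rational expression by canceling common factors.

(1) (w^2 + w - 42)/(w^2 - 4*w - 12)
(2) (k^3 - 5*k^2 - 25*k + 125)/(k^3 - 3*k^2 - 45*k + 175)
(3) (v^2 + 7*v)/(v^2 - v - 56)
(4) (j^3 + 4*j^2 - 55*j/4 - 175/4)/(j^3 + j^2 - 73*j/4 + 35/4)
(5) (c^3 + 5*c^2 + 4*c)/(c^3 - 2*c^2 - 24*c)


(1) = (w + 7)/(w + 2)
(2) = (k + 5)/(k + 7)
(3) = v/(v - 8)
(4) = (2*j + 5)/(2*j - 1)
(5) = (c + 1)/(c - 6)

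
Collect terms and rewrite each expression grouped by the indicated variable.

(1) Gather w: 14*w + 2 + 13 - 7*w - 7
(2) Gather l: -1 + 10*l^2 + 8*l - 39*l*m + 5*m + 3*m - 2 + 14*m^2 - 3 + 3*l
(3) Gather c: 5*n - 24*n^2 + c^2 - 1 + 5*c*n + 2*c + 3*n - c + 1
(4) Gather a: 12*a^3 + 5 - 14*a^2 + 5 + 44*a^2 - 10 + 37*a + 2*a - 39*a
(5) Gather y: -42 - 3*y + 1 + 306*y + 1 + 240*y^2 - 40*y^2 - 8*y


(1) = 7*w + 8
(2) = 10*l^2 + l*(11 - 39*m) + 14*m^2 + 8*m - 6
(3) = c^2 + c*(5*n + 1) - 24*n^2 + 8*n
(4) = 12*a^3 + 30*a^2
(5) = 200*y^2 + 295*y - 40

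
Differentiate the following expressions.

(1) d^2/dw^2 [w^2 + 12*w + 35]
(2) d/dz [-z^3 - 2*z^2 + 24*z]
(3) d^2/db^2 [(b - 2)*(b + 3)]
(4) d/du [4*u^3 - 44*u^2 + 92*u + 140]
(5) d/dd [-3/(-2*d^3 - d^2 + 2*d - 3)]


(1) = 2
(2) = -3*z^2 - 4*z + 24
(3) = 2
(4) = 12*u^2 - 88*u + 92
(5) = 6*(-3*d^2 - d + 1)/(2*d^3 + d^2 - 2*d + 3)^2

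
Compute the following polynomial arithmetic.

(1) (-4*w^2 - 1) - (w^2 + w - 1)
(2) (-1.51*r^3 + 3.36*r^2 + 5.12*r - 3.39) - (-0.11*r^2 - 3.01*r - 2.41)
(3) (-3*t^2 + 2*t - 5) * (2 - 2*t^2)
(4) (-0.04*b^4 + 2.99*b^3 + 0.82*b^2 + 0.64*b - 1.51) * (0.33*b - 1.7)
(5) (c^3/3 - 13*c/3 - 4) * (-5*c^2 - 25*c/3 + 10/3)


(1) = -5*w^2 - w
(2) = -1.51*r^3 + 3.47*r^2 + 8.13*r - 0.98
(3) = 6*t^4 - 4*t^3 + 4*t^2 + 4*t - 10
(4) = -0.0132*b^5 + 1.0547*b^4 - 4.8124*b^3 - 1.1828*b^2 - 1.5863*b + 2.567
(5) = -5*c^5/3 - 25*c^4/9 + 205*c^3/9 + 505*c^2/9 + 170*c/9 - 40/3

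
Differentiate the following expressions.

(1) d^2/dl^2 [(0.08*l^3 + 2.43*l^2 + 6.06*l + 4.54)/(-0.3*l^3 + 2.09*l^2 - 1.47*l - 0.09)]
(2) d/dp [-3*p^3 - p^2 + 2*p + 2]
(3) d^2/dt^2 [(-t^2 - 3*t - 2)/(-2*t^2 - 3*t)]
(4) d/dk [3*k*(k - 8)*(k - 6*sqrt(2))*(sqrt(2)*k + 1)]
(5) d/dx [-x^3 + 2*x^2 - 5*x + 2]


(1) = (-0.53772*l^6 - 3.06072*l^5 + 24.35022*l^4 - 16.43985*l^3 - 131.842446*l^2 + 77.581728*l - 19.76481)/(0.027*l^9 - 0.5643*l^8 + 4.32819*l^7 - 14.635169*l^6 + 20.869551*l^5 - 12.131316*l^4 + 1.524771*l^3 + 0.532656*l^2 + 0.035721*l + 0.000729)
(2) = -9*p^2 - 2*p + 2
(3) = 12*(t^3 + 4*t^2 + 6*t + 3)/(t^3*(8*t^3 + 36*t^2 + 54*t + 27))
(4) = 12*sqrt(2)*k^3 - 72*sqrt(2)*k^2 - 99*k^2 - 36*sqrt(2)*k + 528*k + 144*sqrt(2)
(5) = -3*x^2 + 4*x - 5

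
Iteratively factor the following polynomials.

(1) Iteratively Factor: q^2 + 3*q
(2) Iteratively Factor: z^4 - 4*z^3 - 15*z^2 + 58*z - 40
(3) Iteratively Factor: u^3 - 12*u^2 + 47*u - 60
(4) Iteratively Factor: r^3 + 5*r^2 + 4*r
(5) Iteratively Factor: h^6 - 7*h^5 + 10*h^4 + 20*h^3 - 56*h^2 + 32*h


(1) = (q + 3)*(q)
(2) = (z - 2)*(z^3 - 2*z^2 - 19*z + 20) = (z - 2)*(z + 4)*(z^2 - 6*z + 5) = (z - 5)*(z - 2)*(z + 4)*(z - 1)
(3) = (u - 3)*(u^2 - 9*u + 20) = (u - 4)*(u - 3)*(u - 5)
(4) = (r + 4)*(r^2 + r) = r*(r + 4)*(r + 1)
(5) = (h - 2)*(h^5 - 5*h^4 + 20*h^2 - 16*h) = (h - 2)*(h - 1)*(h^4 - 4*h^3 - 4*h^2 + 16*h) = h*(h - 2)*(h - 1)*(h^3 - 4*h^2 - 4*h + 16) = h*(h - 2)^2*(h - 1)*(h^2 - 2*h - 8) = h*(h - 2)^2*(h - 1)*(h + 2)*(h - 4)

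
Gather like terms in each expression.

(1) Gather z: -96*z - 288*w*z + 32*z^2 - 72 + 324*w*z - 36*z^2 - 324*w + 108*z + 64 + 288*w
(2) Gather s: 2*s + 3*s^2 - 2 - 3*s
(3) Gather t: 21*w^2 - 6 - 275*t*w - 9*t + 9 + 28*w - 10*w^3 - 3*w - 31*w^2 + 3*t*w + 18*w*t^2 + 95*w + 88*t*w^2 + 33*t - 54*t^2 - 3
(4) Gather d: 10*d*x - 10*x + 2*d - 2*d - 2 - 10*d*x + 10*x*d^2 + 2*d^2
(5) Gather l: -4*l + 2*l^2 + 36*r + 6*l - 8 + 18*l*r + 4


(1) = -36*w - 4*z^2 + z*(36*w + 12) - 8
(2) = 3*s^2 - s - 2
(3) = t^2*(18*w - 54) + t*(88*w^2 - 272*w + 24) - 10*w^3 - 10*w^2 + 120*w
(4) = d^2*(10*x + 2) - 10*x - 2
(5) = 2*l^2 + l*(18*r + 2) + 36*r - 4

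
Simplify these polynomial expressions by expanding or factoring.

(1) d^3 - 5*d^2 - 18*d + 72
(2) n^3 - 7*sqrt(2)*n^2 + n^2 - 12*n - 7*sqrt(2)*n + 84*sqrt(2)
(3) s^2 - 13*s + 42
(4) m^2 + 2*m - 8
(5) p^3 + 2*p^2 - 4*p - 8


(1) = (d - 6)*(d - 3)*(d + 4)
(2) = (n - 3)*(n + 4)*(n - 7*sqrt(2))
(3) = (s - 7)*(s - 6)
(4) = (m - 2)*(m + 4)
(5) = (p - 2)*(p + 2)^2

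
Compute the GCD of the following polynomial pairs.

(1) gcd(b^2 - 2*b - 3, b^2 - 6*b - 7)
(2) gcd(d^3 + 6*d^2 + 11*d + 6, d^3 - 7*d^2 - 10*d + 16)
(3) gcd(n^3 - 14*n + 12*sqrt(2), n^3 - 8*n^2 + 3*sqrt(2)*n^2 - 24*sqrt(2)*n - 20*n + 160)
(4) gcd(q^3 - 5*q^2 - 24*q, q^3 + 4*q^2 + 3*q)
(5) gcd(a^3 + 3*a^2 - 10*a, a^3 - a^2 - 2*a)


(1) = b + 1
(2) = d + 2
(3) = n - 2*sqrt(2)
(4) = gcd(q*(q - 8)*(q + 3), q*(q + 1)*(q + 3)) = q^2 + 3*q
(5) = gcd(a*(a - 2)*(a + 5), a*(a - 2)*(a + 1)) = a^2 - 2*a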